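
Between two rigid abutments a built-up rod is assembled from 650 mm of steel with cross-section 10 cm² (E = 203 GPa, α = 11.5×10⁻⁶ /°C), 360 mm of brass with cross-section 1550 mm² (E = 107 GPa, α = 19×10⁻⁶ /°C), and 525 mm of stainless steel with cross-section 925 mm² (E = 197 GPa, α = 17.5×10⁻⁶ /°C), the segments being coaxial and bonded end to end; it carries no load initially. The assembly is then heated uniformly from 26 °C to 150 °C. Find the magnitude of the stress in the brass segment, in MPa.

σ ≈ 228 MPa (compressive)

Free thermal expansion of the whole bar: Σ αᵢΔT Lᵢ = 11.5×10⁻⁶×124×650 + 19×10⁻⁶×124×360 + 17.5×10⁻⁶×124×525 = 2.914 mm.
The rigid supports impose zero overall length change; the single axial force P common to all segments must satisfy P Σ Lᵢ/(AᵢEᵢ) = δ_free.
The series flexibility is Σ Lᵢ/(AᵢEᵢ) = 650/(1000×203×10³) + 360/(1550×107×10³) + 525/(925×197×10³) = 8.254×10⁻⁶ mm/N.
Hence P = δ_free / Σ(L/AE) = 2.914/8.254×10⁻⁶ = 353.1 kN (compressive).
σ_{brass} = P / A = 353100 / 1550 = 227.8 MPa.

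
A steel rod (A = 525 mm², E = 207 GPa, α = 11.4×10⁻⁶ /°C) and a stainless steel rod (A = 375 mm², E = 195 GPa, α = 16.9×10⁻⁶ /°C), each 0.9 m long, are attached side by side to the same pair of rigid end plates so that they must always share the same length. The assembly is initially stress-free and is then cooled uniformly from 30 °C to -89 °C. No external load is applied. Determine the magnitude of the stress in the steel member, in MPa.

σ ≈ 54.5 MPa (compressive)

The stainless steel has the larger α, so on cooling it would change length more than the steel if both were free. The rigid plates force a common final length, so the stainless steel is put into tension and the steel into compression, with equal and opposite forces P (no external load).
Equating the net (thermal + elastic) strains gives |α₁ − α₂|·ΔT = P·[1/(A₁E₁) + 1/(A₂E₂)].
|α₁ − α₂|·ΔT = 5.5×10⁻⁶ × 119 = 0.0006545.
1/(A₁E₁) + 1/(A₂E₂) = 1/(525×207×10³) + 1/(375×195×10³) = 2.288×10⁻⁸ N⁻¹.
So P = 0.0006545 / 2.288×10⁻⁸ = 28.61 kN.
σ_{steel} = P/A₁ = 28610/525 = 54.49 MPa, compressive.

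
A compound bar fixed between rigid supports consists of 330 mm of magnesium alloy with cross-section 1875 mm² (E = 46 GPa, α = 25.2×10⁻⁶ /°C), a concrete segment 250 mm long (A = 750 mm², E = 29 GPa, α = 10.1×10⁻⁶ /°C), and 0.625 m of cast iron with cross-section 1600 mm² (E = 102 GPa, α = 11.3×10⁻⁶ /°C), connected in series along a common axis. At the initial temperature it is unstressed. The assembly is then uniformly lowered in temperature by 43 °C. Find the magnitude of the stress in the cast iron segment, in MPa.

σ ≈ 25.1 MPa (tensile)

Free thermal contraction of the whole bar: Σ αᵢΔT Lᵢ = 25.2×10⁻⁶×43×330 + 10.1×10⁻⁶×43×250 + 11.3×10⁻⁶×43×625 = 0.7699 mm.
Since the ends are fixed, an axial force P builds up, equal in every segment, with P · Σ Lᵢ/(AᵢEᵢ) = δ_free.
The series flexibility is Σ Lᵢ/(AᵢEᵢ) = 330/(1875×46×10³) + 250/(750×29×10³) + 625/(1600×102×10³) = 1.915×10⁻⁵ mm/N.
Hence P = δ_free / Σ(L/AE) = 0.7699/1.915×10⁻⁵ = 40.2 kN (tensile).
σ_{cast iron} = P / A = 40200 / 1600 = 25.13 MPa.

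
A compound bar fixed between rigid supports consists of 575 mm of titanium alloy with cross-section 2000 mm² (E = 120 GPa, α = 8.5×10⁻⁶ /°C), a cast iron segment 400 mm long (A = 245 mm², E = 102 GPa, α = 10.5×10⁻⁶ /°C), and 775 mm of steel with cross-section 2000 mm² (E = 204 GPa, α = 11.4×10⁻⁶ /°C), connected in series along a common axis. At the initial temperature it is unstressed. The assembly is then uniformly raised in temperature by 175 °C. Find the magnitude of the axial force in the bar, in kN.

With the walls removed the bar would change length by δ_free = Σ αᵢΔT Lᵢ = 8.5×10⁻⁶×175×575 + 10.5×10⁻⁶×175×400 + 11.4×10⁻⁶×175×775 = 3.136 mm.
The rigid supports impose zero overall length change; the single axial force P common to all segments must satisfy P Σ Lᵢ/(AᵢEᵢ) = δ_free.
Σ Lᵢ/(AᵢEᵢ) = 575/(2000×120×10³) + 400/(245×102×10³) + 775/(2000×204×10³) = 2.03×10⁻⁵ mm/N.
P = 3.136 / 2.03×10⁻⁵ = 154500 N = 154.5 kN, compressive.

P ≈ 154 kN (compressive)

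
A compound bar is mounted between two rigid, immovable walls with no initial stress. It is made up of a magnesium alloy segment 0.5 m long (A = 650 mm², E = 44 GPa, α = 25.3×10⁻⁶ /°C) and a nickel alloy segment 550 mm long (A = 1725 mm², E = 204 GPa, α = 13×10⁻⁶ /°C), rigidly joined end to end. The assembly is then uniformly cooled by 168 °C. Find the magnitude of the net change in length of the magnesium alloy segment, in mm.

With the walls removed the bar would change length by δ_free = Σ αᵢΔT Lᵢ = 25.3×10⁻⁶×168×500 + 13×10⁻⁶×168×550 = 3.326 mm.
The walls prevent any net length change, so an axial force P (same in every segment) develops. Compatibility: P · Σ Lᵢ/(AᵢEᵢ) = δ_free.
Σ Lᵢ/(AᵢEᵢ) = 500/(650×44×10³) + 550/(1725×204×10³) = 1.905×10⁻⁵ mm/N.
So P = 3.326 / 1.905×10⁻⁵ = 174.7 kN, tensile.
For the magnesium alloy segment, free thermal change = 25.3×10⁻⁶×168×500 = 2.125 mm and elastic change from P = 174700×500/(650×44×10³) = 3.053 mm; these oppose, so the net change is 0.928 mm (segment lengthens).

|ΔL| ≈ 0.928 mm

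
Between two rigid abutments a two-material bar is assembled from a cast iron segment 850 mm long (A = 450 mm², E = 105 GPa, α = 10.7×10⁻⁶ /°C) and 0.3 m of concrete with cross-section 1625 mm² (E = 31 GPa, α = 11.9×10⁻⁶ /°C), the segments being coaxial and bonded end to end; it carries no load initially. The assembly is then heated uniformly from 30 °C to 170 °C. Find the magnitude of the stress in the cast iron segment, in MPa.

If the supports were absent, the total length change would be Σ αᵢΔT Lᵢ = 10.7×10⁻⁶×140×850 + 11.9×10⁻⁶×140×300 = 1.773 mm.
The rigid supports impose zero overall length change; the single axial force P common to all segments must satisfy P Σ Lᵢ/(AᵢEᵢ) = δ_free.
The series flexibility is Σ Lᵢ/(AᵢEᵢ) = 850/(450×105×10³) + 300/(1625×31×10³) = 2.394×10⁻⁵ mm/N.
Hence P = δ_free / Σ(L/AE) = 1.773/2.394×10⁻⁵ = 74.05 kN (compressive).
σ_{cast iron} = P / A = 74050 / 450 = 164.6 MPa.

σ ≈ 165 MPa (compressive)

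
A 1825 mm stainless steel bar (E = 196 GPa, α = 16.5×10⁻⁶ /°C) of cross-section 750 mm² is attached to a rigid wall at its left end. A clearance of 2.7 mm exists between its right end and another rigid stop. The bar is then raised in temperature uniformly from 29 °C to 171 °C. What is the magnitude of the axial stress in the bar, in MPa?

If the wall were absent the bar would grow by αΔT L = 16.5×10⁻⁶ × 142 × 1825 = 4.276 mm.
After closing the 2.7 mm clearance, 4.276 − 2.7 = 1.576 mm of expansion remains to be suppressed by the wall.
That suppressed elongation corresponds to σ = E·Δ/L = 196×10³ × 1.576/1825 = 169.3 MPa.

σ ≈ 169 MPa (compressive)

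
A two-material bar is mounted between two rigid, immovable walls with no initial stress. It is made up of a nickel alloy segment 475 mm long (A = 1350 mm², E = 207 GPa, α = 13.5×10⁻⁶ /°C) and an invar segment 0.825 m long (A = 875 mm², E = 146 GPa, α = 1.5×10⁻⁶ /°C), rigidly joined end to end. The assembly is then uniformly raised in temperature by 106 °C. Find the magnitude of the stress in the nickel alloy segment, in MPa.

σ ≈ 73.6 MPa (compressive)

If the supports were absent, the total length change would be Σ αᵢΔT Lᵢ = 13.5×10⁻⁶×106×475 + 1.5×10⁻⁶×106×825 = 0.8109 mm.
The walls prevent any net length change, so an axial force P (same in every segment) develops. Compatibility: P · Σ Lᵢ/(AᵢEᵢ) = δ_free.
The series flexibility is Σ Lᵢ/(AᵢEᵢ) = 475/(1350×207×10³) + 825/(875×146×10³) = 8.158×10⁻⁶ mm/N.
Hence P = δ_free / Σ(L/AE) = 0.8109/8.158×10⁻⁶ = 99.4 kN (compressive).
σ_{nickel alloy} = P / A = 99400 / 1350 = 73.63 MPa.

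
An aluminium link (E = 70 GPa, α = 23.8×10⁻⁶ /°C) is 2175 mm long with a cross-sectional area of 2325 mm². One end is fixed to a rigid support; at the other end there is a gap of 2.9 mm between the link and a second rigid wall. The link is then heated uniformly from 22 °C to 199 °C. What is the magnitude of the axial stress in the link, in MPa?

Free thermal elongation = αΔT L = 23.8×10⁻⁶ × 177 × 2175 = 9.162 mm.
After closing the 2.9 mm clearance, 9.162 − 2.9 = 6.262 mm of expansion remains to be suppressed by the wall.
Compatibility: PL/(AE) = 6.262 mm, so σ = P/A = E × (6.262/2175) = 201.5 MPa.

σ ≈ 202 MPa (compressive)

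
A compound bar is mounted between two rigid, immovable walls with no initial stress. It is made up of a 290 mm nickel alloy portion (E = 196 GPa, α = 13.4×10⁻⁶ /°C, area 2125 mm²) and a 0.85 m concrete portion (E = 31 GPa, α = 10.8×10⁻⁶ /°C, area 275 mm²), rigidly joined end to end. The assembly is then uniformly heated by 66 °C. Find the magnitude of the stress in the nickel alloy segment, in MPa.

With the walls removed the bar would change length by δ_free = Σ αᵢΔT Lᵢ = 13.4×10⁻⁶×66×290 + 10.8×10⁻⁶×66×850 = 0.8624 mm.
The walls prevent any net length change, so an axial force P (same in every segment) develops. Compatibility: P · Σ Lᵢ/(AᵢEᵢ) = δ_free.
Σ Lᵢ/(AᵢEᵢ) = 290/(2125×196×10³) + 850/(275×31×10³) = 0.0001004 mm/N.
P = 0.8624 / 0.0001004 = 8589 N = 8.589 kN, compressive.
σ_{nickel alloy} = P / A = 8589 / 2125 = 4.042 MPa.

σ ≈ 4.04 MPa (compressive)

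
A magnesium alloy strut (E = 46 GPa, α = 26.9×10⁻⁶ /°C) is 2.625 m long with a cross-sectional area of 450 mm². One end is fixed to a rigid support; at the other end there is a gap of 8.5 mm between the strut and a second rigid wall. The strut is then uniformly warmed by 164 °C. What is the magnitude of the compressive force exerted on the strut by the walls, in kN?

If the wall were absent the strut would grow by αΔT L = 26.9×10⁻⁶ × 164 × 2625 = 11.58 mm.
This exceeds the 8.5 mm gap, so the wall pushes back. The portion of expansion that must be recovered elastically is δ_free − gap = 11.58 − 8.5 = 3.08 mm.
That suppressed elongation corresponds to σ = E·Δ/L = 46×10³ × 3.08/2625 = 53.98 MPa.
P = σA = 53.98 × 450 = 24.29 kN.

P ≈ 24.3 kN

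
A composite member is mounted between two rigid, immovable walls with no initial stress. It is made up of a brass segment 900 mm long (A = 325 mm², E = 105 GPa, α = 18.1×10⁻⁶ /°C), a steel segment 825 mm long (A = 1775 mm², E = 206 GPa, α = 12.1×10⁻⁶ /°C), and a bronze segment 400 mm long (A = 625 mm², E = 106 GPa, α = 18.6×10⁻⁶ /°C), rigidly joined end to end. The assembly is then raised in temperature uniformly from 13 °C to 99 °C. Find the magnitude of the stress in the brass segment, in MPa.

σ ≈ 257 MPa (compressive)

With the walls removed the bar would change length by δ_free = Σ αᵢΔT Lᵢ = 18.1×10⁻⁶×86×900 + 12.1×10⁻⁶×86×825 + 18.6×10⁻⁶×86×400 = 2.899 mm.
The walls prevent any net length change, so an axial force P (same in every segment) develops. Compatibility: P · Σ Lᵢ/(AᵢEᵢ) = δ_free.
Σ Lᵢ/(AᵢEᵢ) = 900/(325×105×10³) + 825/(1775×206×10³) + 400/(625×106×10³) = 3.467×10⁻⁵ mm/N.
P = 2.899 / 3.467×10⁻⁵ = 83630 N = 83.63 kN, compressive.
σ_{brass} = P / A = 83630 / 325 = 257.3 MPa.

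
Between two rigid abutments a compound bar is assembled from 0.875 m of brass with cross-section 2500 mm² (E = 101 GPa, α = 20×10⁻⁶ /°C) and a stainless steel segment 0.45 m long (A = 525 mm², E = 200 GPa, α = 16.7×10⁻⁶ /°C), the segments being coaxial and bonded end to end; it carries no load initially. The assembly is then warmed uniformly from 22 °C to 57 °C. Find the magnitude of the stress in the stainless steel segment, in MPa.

σ ≈ 215 MPa (compressive)

Free thermal expansion of the whole bar: Σ αᵢΔT Lᵢ = 20×10⁻⁶×35×875 + 16.7×10⁻⁶×35×450 = 0.8755 mm.
The walls prevent any net length change, so an axial force P (same in every segment) develops. Compatibility: P · Σ Lᵢ/(AᵢEᵢ) = δ_free.
Σ Lᵢ/(AᵢEᵢ) = 875/(2500×101×10³) + 450/(525×200×10³) = 7.751×10⁻⁶ mm/N.
P = 0.8755 / 7.751×10⁻⁶ = 113000 N = 113 kN, compressive.
σ_{stainless steel} = P / A = 113000 / 525 = 215.2 MPa.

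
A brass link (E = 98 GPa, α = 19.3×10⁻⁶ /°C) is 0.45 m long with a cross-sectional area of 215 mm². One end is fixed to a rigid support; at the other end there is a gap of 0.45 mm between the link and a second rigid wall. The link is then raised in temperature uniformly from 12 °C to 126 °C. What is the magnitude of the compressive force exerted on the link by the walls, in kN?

Free thermal elongation = αΔT L = 19.3×10⁻⁶ × 114 × 450 = 0.9901 mm.
This exceeds the 0.45 mm gap, so the wall pushes back. The portion of expansion that must be recovered elastically is δ_free − gap = 0.9901 − 0.45 = 0.5401 mm.
So σ = E(δ_free − g)/L = 98×10³ × 0.5401/450 = 117.6 MPa.
P = σA = 117.6 × 215 = 25.29 kN.

P ≈ 25.3 kN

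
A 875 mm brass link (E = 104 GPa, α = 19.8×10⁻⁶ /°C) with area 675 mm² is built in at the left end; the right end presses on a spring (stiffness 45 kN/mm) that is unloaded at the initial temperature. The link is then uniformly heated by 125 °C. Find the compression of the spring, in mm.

δ ≈ 1.39 mm

The unrestrained thermal change is αΔT L = 19.8×10⁻⁶ × 125 × 875 = 2.166 mm.
With a force P in the spring, the elastic change of the link is PL/(AE) and that of the spring is P/k; compatibility requires their sum to equal δ_free.
So P = δ_free / [L/(AE) + 1/k] = 2.166 / [ 875/(675×104×10³) + 1/(45×10³) ].
P = 2.166 / 3.469×10⁻⁵ = 62430 N.
Spring compression = P/k = 62430/(45×10³) = 1.387 mm.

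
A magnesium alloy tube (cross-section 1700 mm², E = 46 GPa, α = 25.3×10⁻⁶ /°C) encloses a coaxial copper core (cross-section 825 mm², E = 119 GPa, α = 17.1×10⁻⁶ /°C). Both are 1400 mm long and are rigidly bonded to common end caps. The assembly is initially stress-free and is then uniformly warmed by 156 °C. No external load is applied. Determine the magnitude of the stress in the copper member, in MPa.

σ ≈ 67.5 MPa (tensile)

Equilibrium of a rigid end plate with no external load gives equal and opposite internal forces ±P in the two members. Since α_{magnesium alloy} > α_{copper}, heating drives the magnesium alloy into compression and the copper into tension.
Setting the final lengths equal and cancelling L: (α₁ − α₂)ΔT = P/(A₁E₁) + P/(A₂E₂).
|α₁ − α₂|·ΔT = 8.2×10⁻⁶ × 156 = 0.001279.
1/(A₁E₁) + 1/(A₂E₂) = 1/(1700×46×10³) + 1/(825×119×10³) = 2.297×10⁻⁸ N⁻¹.
So P = 0.001279 / 2.297×10⁻⁸ = 55.68 kN.
σ_{copper} = P/A₂ = 55680/825 = 67.49 MPa, tensile.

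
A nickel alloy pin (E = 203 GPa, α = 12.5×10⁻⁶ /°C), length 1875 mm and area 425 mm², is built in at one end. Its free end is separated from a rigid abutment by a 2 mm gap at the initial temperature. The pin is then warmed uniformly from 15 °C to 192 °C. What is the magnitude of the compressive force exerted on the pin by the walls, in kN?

P ≈ 98.9 kN

Unrestrained expansion: δ_free = αΔT L = 12.5×10⁻⁶ × 177 × 1875 = 4.148 mm.
This exceeds the 2 mm gap, so the wall pushes back. The portion of expansion that must be recovered elastically is δ_free − gap = 4.148 − 2 = 2.148 mm.
Compatibility: PL/(AE) = 2.148 mm, so σ = P/A = E × (2.148/1875) = 232.6 MPa.
P = σA = 232.6 × 425 = 98.86 kN.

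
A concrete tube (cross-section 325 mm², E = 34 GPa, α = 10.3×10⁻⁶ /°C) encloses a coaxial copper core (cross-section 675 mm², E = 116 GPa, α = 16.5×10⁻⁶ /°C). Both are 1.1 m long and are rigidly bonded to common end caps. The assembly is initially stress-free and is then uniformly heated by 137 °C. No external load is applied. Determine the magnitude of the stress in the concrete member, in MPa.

Both members must finish at the same length. With the larger α, the copper tends to over-expand; the plates restrain it, putting the copper in compression and the concrete in tension. With no external load the two internal forces are equal and opposite, magnitude P.
Setting the final lengths equal and cancelling L: (α₁ − α₂)ΔT = P/(A₁E₁) + P/(A₂E₂).
|α₁ − α₂|·ΔT = 6.2×10⁻⁶ × 137 = 0.0008494.
1/(A₁E₁) + 1/(A₂E₂) = 1/(325×34×10³) + 1/(675×116×10³) = 1.033×10⁻⁷ N⁻¹.
So P = 0.0008494 / 1.033×10⁻⁷ = 8.225 kN.
σ_{concrete} = P/A₁ = 8225/325 = 25.31 MPa, tensile.

σ ≈ 25.3 MPa (tensile)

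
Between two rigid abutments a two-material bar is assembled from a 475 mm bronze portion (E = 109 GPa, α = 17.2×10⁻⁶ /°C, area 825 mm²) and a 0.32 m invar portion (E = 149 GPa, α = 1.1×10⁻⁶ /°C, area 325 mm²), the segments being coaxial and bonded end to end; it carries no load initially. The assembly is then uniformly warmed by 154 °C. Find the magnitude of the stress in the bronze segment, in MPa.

If the supports were absent, the total length change would be Σ αᵢΔT Lᵢ = 17.2×10⁻⁶×154×475 + 1.1×10⁻⁶×154×320 = 1.312 mm.
The walls prevent any net length change, so an axial force P (same in every segment) develops. Compatibility: P · Σ Lᵢ/(AᵢEᵢ) = δ_free.
The series flexibility is Σ Lᵢ/(AᵢEᵢ) = 475/(825×109×10³) + 320/(325×149×10³) = 1.189×10⁻⁵ mm/N.
So P = 1.312 / 1.189×10⁻⁵ = 110.4 kN, compressive.
σ_{bronze} = P / A = 110400 / 825 = 133.8 MPa.

σ ≈ 134 MPa (compressive)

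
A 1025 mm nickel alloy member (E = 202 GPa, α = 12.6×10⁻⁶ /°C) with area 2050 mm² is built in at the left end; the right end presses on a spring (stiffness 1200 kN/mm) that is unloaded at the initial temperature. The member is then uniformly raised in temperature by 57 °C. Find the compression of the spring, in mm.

If the spring were absent the member would lengthen by αΔT L = 12.6×10⁻⁶ × 57 × 1025 = 0.7362 mm.
Let P be the compressive force at the spring. The member shortens elastically by PL/(AE) and the spring compresses by P/k; together these equal δ_free.
P [ L/(AE) + 1/k ] = δ_free → P [ 1025/(2050×202×10³) + 1/(1200×10³) ] = 0.7362.
P = 0.7362 / 3.309×10⁻⁶ = 222500 N.
Spring compression = P/k = 222500/(1200×10³) = 0.1854 mm.

δ ≈ 0.185 mm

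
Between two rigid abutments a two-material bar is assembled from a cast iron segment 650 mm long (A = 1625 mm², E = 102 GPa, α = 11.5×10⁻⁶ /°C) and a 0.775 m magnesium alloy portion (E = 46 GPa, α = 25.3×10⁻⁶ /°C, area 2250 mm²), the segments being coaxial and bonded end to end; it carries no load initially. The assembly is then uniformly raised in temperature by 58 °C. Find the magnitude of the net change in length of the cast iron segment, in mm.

|ΔL| ≈ 0.106 mm

Free thermal expansion of the whole bar: Σ αᵢΔT Lᵢ = 11.5×10⁻⁶×58×650 + 25.3×10⁻⁶×58×775 = 1.571 mm.
The rigid supports impose zero overall length change; the single axial force P common to all segments must satisfy P Σ Lᵢ/(AᵢEᵢ) = δ_free.
Σ Lᵢ/(AᵢEᵢ) = 650/(1625×102×10³) + 775/(2250×46×10³) = 1.141×10⁻⁵ mm/N.
Hence P = δ_free / Σ(L/AE) = 1.571/1.141×10⁻⁵ = 137.7 kN (compressive).
For the cast iron segment, free thermal change = 11.5×10⁻⁶×58×650 = 0.4335 mm and elastic change from P = 137700×650/(1625×102×10³) = 0.5399 mm; these oppose, so the net change is 0.106 mm (segment shortens).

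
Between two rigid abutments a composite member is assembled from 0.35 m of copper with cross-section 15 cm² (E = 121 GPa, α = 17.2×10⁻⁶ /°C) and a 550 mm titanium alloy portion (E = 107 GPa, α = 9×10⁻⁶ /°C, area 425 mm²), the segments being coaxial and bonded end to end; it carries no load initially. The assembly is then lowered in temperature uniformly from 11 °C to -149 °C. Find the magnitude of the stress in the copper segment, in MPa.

σ ≈ 83.4 MPa (tensile)

If the supports were absent, the total length change would be Σ αᵢΔT Lᵢ = 17.2×10⁻⁶×160×350 + 9×10⁻⁶×160×550 = 1.755 mm.
The walls prevent any net length change, so an axial force P (same in every segment) develops. Compatibility: P · Σ Lᵢ/(AᵢEᵢ) = δ_free.
Σ Lᵢ/(AᵢEᵢ) = 350/(1500×121×10³) + 550/(425×107×10³) = 1.402×10⁻⁵ mm/N.
So P = 1.755 / 1.402×10⁻⁵ = 125.2 kN, tensile.
σ_{copper} = P / A = 125200 / 1500 = 83.44 MPa.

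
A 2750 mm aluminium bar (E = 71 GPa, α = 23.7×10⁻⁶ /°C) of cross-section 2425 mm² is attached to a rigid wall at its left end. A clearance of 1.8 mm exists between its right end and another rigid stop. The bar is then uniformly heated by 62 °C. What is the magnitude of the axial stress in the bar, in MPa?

σ ≈ 57.9 MPa (compressive)

If the wall were absent the bar would grow by αΔT L = 23.7×10⁻⁶ × 62 × 2750 = 4.041 mm.
After closing the 1.8 mm clearance, 4.041 − 1.8 = 2.241 mm of expansion remains to be suppressed by the wall.
Compatibility: PL/(AE) = 2.241 mm, so σ = P/A = E × (2.241/2750) = 57.85 MPa.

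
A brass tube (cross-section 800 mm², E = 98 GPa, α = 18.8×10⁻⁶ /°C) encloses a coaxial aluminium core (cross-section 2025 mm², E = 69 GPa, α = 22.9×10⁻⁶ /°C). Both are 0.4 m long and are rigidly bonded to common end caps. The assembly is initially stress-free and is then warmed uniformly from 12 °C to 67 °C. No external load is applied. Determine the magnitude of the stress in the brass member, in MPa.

Both members must finish at the same length. With the larger α, the aluminium tends to over-expand; the plates restrain it, putting the aluminium in compression and the brass in tension. With no external load the two internal forces are equal and opposite, magnitude P.
Compatibility of the two members (thermal + elastic change equal): (α₁ − α₂)ΔT = P·[1/(A₁E₁) + 1/(A₂E₂)].
|α₁ − α₂|·ΔT = 4.1×10⁻⁶ × 55 = 0.0002255.
1/(A₁E₁) + 1/(A₂E₂) = 1/(800×98×10³) + 1/(2025×69×10³) = 1.991×10⁻⁸ N⁻¹.
So P = 0.0002255 / 1.991×10⁻⁸ = 11.32 kN.
σ_{brass} = P/A₁ = 11320/800 = 14.16 MPa, tensile.

σ ≈ 14.2 MPa (tensile)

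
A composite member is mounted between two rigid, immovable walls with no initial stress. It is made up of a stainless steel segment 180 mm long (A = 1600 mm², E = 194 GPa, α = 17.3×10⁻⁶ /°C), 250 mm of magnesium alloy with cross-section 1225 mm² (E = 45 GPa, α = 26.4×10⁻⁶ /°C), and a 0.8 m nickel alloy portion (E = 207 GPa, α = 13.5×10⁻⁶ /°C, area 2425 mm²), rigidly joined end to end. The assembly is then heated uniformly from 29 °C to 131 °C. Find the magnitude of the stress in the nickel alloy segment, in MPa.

σ ≈ 129 MPa (compressive)

Free thermal expansion of the whole bar: Σ αᵢΔT Lᵢ = 17.3×10⁻⁶×102×180 + 26.4×10⁻⁶×102×250 + 13.5×10⁻⁶×102×800 = 2.092 mm.
The walls prevent any net length change, so an axial force P (same in every segment) develops. Compatibility: P · Σ Lᵢ/(AᵢEᵢ) = δ_free.
The series flexibility is Σ Lᵢ/(AᵢEᵢ) = 180/(1600×194×10³) + 250/(1225×45×10³) + 800/(2425×207×10³) = 6.709×10⁻⁶ mm/N.
Hence P = δ_free / Σ(L/AE) = 2.092/6.709×10⁻⁶ = 311.9 kN (compressive).
σ_{nickel alloy} = P / A = 311900 / 2425 = 128.6 MPa.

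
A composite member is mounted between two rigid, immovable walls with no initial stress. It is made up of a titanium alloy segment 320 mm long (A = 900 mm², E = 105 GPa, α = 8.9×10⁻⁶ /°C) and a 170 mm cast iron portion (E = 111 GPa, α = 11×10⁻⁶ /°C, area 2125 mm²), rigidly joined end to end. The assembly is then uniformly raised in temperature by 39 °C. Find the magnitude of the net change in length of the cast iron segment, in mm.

|ΔL| ≈ 0.0406 mm

With the walls removed the bar would change length by δ_free = Σ αᵢΔT Lᵢ = 8.9×10⁻⁶×39×320 + 11×10⁻⁶×39×170 = 0.184 mm.
Since the ends are fixed, an axial force P builds up, equal in every segment, with P · Σ Lᵢ/(AᵢEᵢ) = δ_free.
The series flexibility is Σ Lᵢ/(AᵢEᵢ) = 320/(900×105×10³) + 170/(2125×111×10³) = 4.107×10⁻⁶ mm/N.
Hence P = δ_free / Σ(L/AE) = 0.184/4.107×10⁻⁶ = 44.8 kN (compressive).
For the cast iron segment, free thermal change = 11×10⁻⁶×39×170 = 0.07293 mm and elastic change from P = 44800×170/(2125×111×10³) = 0.03229 mm; these oppose, so the net change is 0.0406 mm (segment lengthens).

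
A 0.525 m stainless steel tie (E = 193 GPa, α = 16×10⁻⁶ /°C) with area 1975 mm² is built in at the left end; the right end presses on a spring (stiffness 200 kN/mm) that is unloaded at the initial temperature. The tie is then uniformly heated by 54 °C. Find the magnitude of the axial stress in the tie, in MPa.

Free thermal expansion: δ_free = αΔT L = 16×10⁻⁶ × 54 × 525 = 0.4536 mm.
With a force P in the spring, the elastic change of the tie is PL/(AE) and that of the spring is P/k; compatibility requires their sum to equal δ_free.
P [ L/(AE) + 1/k ] = δ_free → P [ 525/(1975×193×10³) + 1/(200×10³) ] = 0.4536.
P = 0.4536 / 6.377×10⁻⁶ = 71130 N.
σ = P/A = 71130/1975 = 36.01 MPa.

σ ≈ 36 MPa (compressive)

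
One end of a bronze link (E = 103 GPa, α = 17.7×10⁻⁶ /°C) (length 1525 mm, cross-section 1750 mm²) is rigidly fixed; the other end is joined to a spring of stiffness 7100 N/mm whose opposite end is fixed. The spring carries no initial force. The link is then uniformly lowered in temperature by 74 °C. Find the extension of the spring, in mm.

The unrestrained thermal change is αΔT L = 17.7×10⁻⁶ × 74 × 1525 = 1.997 mm.
Let P be the tensile force in the spring. The link extends elastically by PL/(AE) and the spring stretches by P/k; together these equal δ_free.
P [ L/(AE) + 1/k ] = δ_free → P [ 1525/(1750×103×10³) + 1/(7100) ] = 1.997.
P = 1.997 / 0.0001493 = 13380 N.
Spring extension = P/k = 13380/(7100) = 1.884 mm.

δ ≈ 1.88 mm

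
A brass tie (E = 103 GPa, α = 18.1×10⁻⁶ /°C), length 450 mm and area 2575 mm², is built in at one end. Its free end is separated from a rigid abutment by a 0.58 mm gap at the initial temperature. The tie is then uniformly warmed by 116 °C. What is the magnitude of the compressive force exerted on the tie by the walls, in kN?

P ≈ 215 kN

Unrestrained expansion: δ_free = αΔT L = 18.1×10⁻⁶ × 116 × 450 = 0.9448 mm.
The gap closes (δ_free > 0.58 mm) and the wall then resists a further 0.9448 − 0.58 = 0.3648 mm of expansion.
That suppressed elongation corresponds to σ = E·Δ/L = 103×10³ × 0.3648/450 = 83.5 MPa.
P = σA = 83.5 × 2575 = 215 kN.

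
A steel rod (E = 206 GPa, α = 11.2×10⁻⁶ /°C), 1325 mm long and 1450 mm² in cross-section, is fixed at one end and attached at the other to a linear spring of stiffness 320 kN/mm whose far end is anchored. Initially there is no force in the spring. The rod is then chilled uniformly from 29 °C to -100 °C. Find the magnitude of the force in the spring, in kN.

P ≈ 253 kN

The unrestrained thermal change is αΔT L = 11.2×10⁻⁶ × 129 × 1325 = 1.914 mm.
With a force P in the spring, the elastic change of the rod is PL/(AE) and that of the spring is P/k; compatibility requires their sum to equal δ_free.
P [ L/(AE) + 1/k ] = δ_free → P [ 1325/(1450×206×10³) + 1/(320×10³) ] = 1.914.
P = 1.914 / 7.561×10⁻⁶ = 253200 N.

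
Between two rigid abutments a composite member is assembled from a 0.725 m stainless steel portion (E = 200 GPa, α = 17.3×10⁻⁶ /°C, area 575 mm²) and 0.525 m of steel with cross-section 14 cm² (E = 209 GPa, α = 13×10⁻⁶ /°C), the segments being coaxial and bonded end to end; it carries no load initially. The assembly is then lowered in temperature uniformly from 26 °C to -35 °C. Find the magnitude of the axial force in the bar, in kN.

P ≈ 146 kN (tensile)

Free thermal contraction of the whole bar: Σ αᵢΔT Lᵢ = 17.3×10⁻⁶×61×725 + 13×10⁻⁶×61×525 = 1.181 mm.
The rigid supports impose zero overall length change; the single axial force P common to all segments must satisfy P Σ Lᵢ/(AᵢEᵢ) = δ_free.
The series flexibility is Σ Lᵢ/(AᵢEᵢ) = 725/(575×200×10³) + 525/(1400×209×10³) = 8.099×10⁻⁶ mm/N.
Hence P = δ_free / Σ(L/AE) = 1.181/8.099×10⁻⁶ = 145.9 kN (tensile).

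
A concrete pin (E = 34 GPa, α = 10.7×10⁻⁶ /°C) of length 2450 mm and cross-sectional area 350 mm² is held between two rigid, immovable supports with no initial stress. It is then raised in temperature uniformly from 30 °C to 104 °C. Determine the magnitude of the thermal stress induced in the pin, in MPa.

σ ≈ 26.9 MPa (compressive)

With length fixed, the mechanical strain must cancel the thermal strain αΔT = 10.7×10⁻⁶ × 74 = 791.8×10⁻⁶.
σ = EαΔT = 34×10³ × 10.7×10⁻⁶ × 74 = 26.92 MPa (compressive; the pin is trying to expand).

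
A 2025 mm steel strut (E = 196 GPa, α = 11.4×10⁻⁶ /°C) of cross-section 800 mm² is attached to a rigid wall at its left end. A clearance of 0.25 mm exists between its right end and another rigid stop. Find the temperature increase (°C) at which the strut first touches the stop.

ΔT ≈ 10.8 °C

The gap closes when αΔT L = 0.25 mm, since the strut is still unstressed at that instant.
So ΔT = g/(αL) = 0.25/(11.4×10⁻⁶ × 2025) = 10.83 °C.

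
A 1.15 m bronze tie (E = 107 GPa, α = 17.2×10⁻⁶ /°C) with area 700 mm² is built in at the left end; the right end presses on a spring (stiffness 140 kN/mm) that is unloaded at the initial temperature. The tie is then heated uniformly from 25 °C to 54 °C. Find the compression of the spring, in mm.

Free thermal expansion: δ_free = αΔT L = 17.2×10⁻⁶ × 29 × 1150 = 0.5736 mm.
With a force P in the spring, the elastic change of the tie is PL/(AE) and that of the spring is P/k; compatibility requires their sum to equal δ_free.
So P = δ_free / [L/(AE) + 1/k] = 0.5736 / [ 1150/(700×107×10³) + 1/(140×10³) ].
P = 0.5736 / 2.25×10⁻⁵ = 25500 N.
Spring compression = P/k = 25500/(140×10³) = 0.1821 mm.

δ ≈ 0.182 mm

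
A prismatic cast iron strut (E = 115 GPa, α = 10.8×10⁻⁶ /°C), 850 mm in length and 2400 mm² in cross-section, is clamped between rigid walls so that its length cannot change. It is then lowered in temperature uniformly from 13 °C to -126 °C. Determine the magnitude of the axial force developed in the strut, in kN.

P ≈ 414 kN (tensile)

With zero net strain, σ = E·αΔT = 115 GPa × 10.8×10⁻⁶ × 139 = 172.6 MPa.
Then P = σA = 172.6 × 2400 mm² = 414.3 kN, tensile.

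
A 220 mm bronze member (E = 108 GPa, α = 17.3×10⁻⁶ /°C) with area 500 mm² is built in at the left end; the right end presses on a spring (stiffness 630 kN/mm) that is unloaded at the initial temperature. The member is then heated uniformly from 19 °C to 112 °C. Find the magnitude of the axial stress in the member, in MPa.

σ ≈ 125 MPa (compressive)

If the spring were absent the member would lengthen by αΔT L = 17.3×10⁻⁶ × 93 × 220 = 0.354 mm.
Let P be the compressive force at the spring. The member shortens elastically by PL/(AE) and the spring compresses by P/k; together these equal δ_free.
P [ L/(AE) + 1/k ] = δ_free → P [ 220/(500×108×10³) + 1/(630×10³) ] = 0.354.
P = 0.354 / 5.661×10⁻⁶ = 62520 N.
σ = P/A = 62520/500 = 125 MPa.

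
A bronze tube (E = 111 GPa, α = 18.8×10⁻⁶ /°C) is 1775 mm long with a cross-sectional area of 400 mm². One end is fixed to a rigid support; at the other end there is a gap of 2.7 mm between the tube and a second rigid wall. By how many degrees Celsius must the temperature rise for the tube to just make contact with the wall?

The gap closes when αΔT L = 2.7 mm, since the tube is still unstressed at that instant.
ΔT = 2.7 / (18.8×10⁻⁶ × 1775) = 80.91 °C.

ΔT ≈ 80.9 °C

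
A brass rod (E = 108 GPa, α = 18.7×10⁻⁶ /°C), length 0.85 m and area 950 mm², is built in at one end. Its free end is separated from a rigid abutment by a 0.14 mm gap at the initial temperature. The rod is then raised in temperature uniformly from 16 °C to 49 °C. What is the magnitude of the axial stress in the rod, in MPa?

σ ≈ 48.9 MPa (compressive)

Unrestrained expansion: δ_free = αΔT L = 18.7×10⁻⁶ × 33 × 850 = 0.5245 mm.
This exceeds the 0.14 mm gap, so the wall pushes back. The portion of expansion that must be recovered elastically is δ_free − gap = 0.5245 − 0.14 = 0.3845 mm.
Compatibility: PL/(AE) = 0.3845 mm, so σ = P/A = E × (0.3845/850) = 48.86 MPa.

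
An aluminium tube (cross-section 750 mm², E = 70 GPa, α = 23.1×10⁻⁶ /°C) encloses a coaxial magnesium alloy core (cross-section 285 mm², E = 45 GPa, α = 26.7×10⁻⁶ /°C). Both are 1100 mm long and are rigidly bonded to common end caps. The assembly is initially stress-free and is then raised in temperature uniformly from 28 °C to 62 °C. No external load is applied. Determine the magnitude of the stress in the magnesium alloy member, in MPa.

Both members must finish at the same length. With the larger α, the magnesium alloy tends to over-expand; the plates restrain it, putting the magnesium alloy in compression and the aluminium in tension. With no external load the two internal forces are equal and opposite, magnitude P.
Compatibility of the two members (thermal + elastic change equal): (α₁ − α₂)ΔT = P·[1/(A₁E₁) + 1/(A₂E₂)].
|α₁ − α₂|·ΔT = 3.6×10⁻⁶ × 34 = 0.0001224.
1/(A₁E₁) + 1/(A₂E₂) = 1/(750×70×10³) + 1/(285×45×10³) = 9.702×10⁻⁸ N⁻¹.
P = 0.0001224 / 9.702×10⁻⁸ = 1262 N = 1.262 kN.
σ_{magnesium alloy} = P/A₂ = 1262/285 = 4.427 MPa, compressive.

σ ≈ 4.43 MPa (compressive)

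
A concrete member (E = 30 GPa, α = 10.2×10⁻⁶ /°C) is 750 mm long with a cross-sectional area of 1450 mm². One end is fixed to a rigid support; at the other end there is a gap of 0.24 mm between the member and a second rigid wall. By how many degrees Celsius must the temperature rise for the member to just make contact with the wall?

Contact occurs when the free expansion equals the gap: αΔT L = 0.24 mm.
So ΔT = g/(αL) = 0.24/(10.2×10⁻⁶ × 750) = 31.37 °C.

ΔT ≈ 31.4 °C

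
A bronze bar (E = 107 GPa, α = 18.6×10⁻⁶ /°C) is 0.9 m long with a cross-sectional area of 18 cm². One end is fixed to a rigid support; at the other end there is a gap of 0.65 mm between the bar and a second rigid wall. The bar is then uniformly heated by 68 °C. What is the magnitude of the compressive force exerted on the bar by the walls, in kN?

P ≈ 105 kN

If the wall were absent the bar would grow by αΔT L = 18.6×10⁻⁶ × 68 × 900 = 1.138 mm.
The gap closes (δ_free > 0.65 mm) and the wall then resists a further 1.138 − 0.65 = 0.4883 mm of expansion.
So σ = E(δ_free − g)/L = 107×10³ × 0.4883/900 = 58.06 MPa.
P = σA = 58.06 × 1800 = 104.5 kN.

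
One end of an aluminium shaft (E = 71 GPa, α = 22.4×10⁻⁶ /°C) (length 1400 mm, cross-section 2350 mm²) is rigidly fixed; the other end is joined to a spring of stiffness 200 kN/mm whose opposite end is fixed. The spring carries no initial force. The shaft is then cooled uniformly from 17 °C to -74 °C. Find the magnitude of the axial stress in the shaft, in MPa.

σ ≈ 90.7 MPa (tensile)

Free thermal contraction: δ_free = αΔT L = 22.4×10⁻⁶ × 91 × 1400 = 2.854 mm.
With a force P in the spring, the elastic change of the shaft is PL/(AE) and that of the spring is P/k; compatibility requires their sum to equal δ_free.
So P = δ_free / [L/(AE) + 1/k] = 2.854 / [ 1400/(2350×71×10³) + 1/(200×10³) ].
P = 2.854 / 1.339×10⁻⁵ = 213100 N.
σ = P/A = 213100/2350 = 90.69 MPa.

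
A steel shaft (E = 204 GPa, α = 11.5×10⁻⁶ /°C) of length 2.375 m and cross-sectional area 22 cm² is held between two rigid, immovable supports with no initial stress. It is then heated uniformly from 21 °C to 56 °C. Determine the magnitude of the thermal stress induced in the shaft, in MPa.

The supports are rigid, so the total axial strain is zero. The restrained thermal strain is ε = αΔT = 11.5×10⁻⁶ × 35 = 402.5×10⁻⁶.
Hence σ = E·αΔT = 204×10³ × 402.5×10⁻⁶ = 82.11 MPa, compressive.

σ ≈ 82.1 MPa (compressive)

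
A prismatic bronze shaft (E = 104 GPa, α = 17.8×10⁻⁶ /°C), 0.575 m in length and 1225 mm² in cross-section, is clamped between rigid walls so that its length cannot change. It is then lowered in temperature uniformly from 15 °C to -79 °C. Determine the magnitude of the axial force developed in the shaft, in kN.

The ends cannot move, so σ = EαΔT = 104×10³ × 17.8×10⁻⁶ × 94 = 174 MPa.
Axial force P = σA = 174 × 1225 = 213200 N = 213.2 kN, tensile.

P ≈ 213 kN (tensile)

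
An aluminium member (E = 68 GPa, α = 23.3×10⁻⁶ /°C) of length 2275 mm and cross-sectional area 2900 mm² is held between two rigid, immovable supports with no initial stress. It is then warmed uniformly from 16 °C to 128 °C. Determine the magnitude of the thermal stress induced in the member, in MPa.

σ ≈ 177 MPa (compressive)

Because both ends are immovable the net strain is zero, and the suppressed thermal strain is αΔT = 23.3×10⁻⁶ × 112 = 2609.6×10⁻⁶.
Hence σ = E·αΔT = 68×10³ × 2609.6×10⁻⁶ = 177.5 MPa, compressive.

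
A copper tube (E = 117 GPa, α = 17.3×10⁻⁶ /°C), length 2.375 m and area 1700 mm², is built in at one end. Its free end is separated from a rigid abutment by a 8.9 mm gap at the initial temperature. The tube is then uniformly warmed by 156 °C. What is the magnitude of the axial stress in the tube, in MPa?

σ ≈ 0 MPa

Unrestrained expansion: δ_free = αΔT L = 17.3×10⁻⁶ × 156 × 2375 = 6.41 mm.
Since δ_free = 6.41 mm is less than the 8.9 mm gap, the tube never touches the wall. No axial force develops.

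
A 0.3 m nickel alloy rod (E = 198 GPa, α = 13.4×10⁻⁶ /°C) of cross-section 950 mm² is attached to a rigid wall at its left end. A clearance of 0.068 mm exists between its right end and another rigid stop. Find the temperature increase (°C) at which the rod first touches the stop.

The gap closes when αΔT L = 0.068 mm, since the rod is still unstressed at that instant.
So ΔT = g/(αL) = 0.068/(13.4×10⁻⁶ × 300) = 16.92 °C.

ΔT ≈ 16.9 °C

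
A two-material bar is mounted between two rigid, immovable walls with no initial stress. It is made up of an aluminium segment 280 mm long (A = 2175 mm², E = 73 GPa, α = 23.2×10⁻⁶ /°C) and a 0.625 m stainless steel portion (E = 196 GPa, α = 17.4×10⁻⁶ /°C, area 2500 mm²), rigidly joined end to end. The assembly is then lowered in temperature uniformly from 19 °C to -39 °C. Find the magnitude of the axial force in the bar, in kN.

Free thermal contraction of the whole bar: Σ αᵢΔT Lᵢ = 23.2×10⁻⁶×58×280 + 17.4×10⁻⁶×58×625 = 1.008 mm.
The walls prevent any net length change, so an axial force P (same in every segment) develops. Compatibility: P · Σ Lᵢ/(AᵢEᵢ) = δ_free.
The series flexibility is Σ Lᵢ/(AᵢEᵢ) = 280/(2175×73×10³) + 625/(2500×196×10³) = 3.039×10⁻⁶ mm/N.
P = 1.008 / 3.039×10⁻⁶ = 331500 N = 331.5 kN, tensile.

P ≈ 332 kN (tensile)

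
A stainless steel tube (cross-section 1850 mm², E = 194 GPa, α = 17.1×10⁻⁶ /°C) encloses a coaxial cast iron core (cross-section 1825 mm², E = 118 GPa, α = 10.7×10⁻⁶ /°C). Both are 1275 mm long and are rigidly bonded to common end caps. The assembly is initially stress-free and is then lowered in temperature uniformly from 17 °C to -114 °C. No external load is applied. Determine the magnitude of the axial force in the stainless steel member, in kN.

P ≈ 113 kN (tensile in the stainless steel)

Equilibrium of a rigid end plate with no external load gives equal and opposite internal forces ±P in the two members. Since α_{stainless steel} > α_{cast iron}, cooling drives the stainless steel into tension and the cast iron into compression.
Setting the final lengths equal and cancelling L: (α₁ − α₂)ΔT = P/(A₁E₁) + P/(A₂E₂).
|α₁ − α₂|·ΔT = 6.4×10⁻⁶ × 131 = 0.0008384.
1/(A₁E₁) + 1/(A₂E₂) = 1/(1850×194×10³) + 1/(1825×118×10³) = 7.43×10⁻⁹ N⁻¹.
P = 0.0008384 / 7.43×10⁻⁹ = 112800 N = 112.8 kN.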